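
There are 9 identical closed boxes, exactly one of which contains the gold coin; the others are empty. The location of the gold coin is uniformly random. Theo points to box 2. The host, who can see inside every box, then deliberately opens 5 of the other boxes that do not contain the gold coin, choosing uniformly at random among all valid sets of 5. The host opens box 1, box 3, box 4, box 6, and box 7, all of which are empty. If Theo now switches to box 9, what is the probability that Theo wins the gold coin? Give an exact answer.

8/27

Condition on the true location of the gold coin.
If it is in any of boxes 1, 3, 4, 6, and 7 (prior 1/9 each): that box was opened and seen not to hold the prize — ruled out; weight (1/9)·0 = 0 each.
If it is in box 2 (prior 1/9): the host has 56 equally likely choices, so probability 1/56; weight (1/9)·(1/56) = 1/504.
If it is in any of boxes 5, 8, and 9 (prior 1/9 each): the host has 21 equally likely choices, so probability 1/21; weight (1/9)·(1/21) = 1/189 each.
The weights sum to 1/56.
So P(the gold coin in box 9 | the host opened box 1, box 3, box 4, box 6, and box 7) = (1/189) / (1/56) = 8/27.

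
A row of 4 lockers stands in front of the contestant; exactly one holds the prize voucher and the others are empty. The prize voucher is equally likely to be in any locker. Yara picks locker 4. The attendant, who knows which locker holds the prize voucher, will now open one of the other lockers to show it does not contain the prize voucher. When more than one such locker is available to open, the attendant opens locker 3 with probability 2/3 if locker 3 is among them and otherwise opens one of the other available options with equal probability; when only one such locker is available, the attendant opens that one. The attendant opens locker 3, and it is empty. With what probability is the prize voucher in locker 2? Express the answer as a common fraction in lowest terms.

Apply Bayes' rule, conditioning on where the prize voucher actually is.
If it is in any of lockers 1, 2, and 4 (prior 1/4 each): locker 3 is available, opened with probability 2/3; weight (1/4)·(2/3) = 1/6 each.
If it is in locker 3 (prior 1/4): the attendant opened locker 3, so this case is ruled out; weight (1/4)·0 = 0.
The weights sum to 1/2.
So P(the prize voucher in locker 2 | the attendant opened locker 3) = (1/6) / (1/2) = 1/3.

1/3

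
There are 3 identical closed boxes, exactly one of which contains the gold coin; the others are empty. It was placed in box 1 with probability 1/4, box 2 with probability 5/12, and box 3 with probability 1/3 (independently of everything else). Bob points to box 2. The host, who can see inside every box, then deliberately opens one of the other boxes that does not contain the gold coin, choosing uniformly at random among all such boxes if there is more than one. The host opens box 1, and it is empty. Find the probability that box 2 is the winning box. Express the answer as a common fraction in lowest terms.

5/13

Consider each possible location of the gold coin in turn.
If it is in box 1 (prior 1/4): the host opened box 1, so this case is ruled out; weight (1/4)·0 = 0.
If it is in box 2 (prior 5/12): the host has 2 equally likely choices, so probability 1/2; weight (5/12)·(1/2) = 5/24.
If it is in box 3 (prior 1/3): the host has no choice, probability 1; weight (1/3)·1 = 1/3.
The weights sum to 13/24.
So P(the gold coin in box 2 | the host opened box 1) = (5/24) / (13/24) = 5/13.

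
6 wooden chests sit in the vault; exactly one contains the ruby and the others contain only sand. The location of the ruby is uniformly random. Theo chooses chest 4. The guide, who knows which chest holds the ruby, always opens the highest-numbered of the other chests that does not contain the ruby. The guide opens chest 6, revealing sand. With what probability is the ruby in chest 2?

1/5

Consider each possible location of the ruby in turn.
If it is in any of chests 1, 2, 3, 4, and 5 (prior 1/6 each): chest 6 is the highest-numbered option available, probability 1; weight (1/6)·1 = 1/6 each.
If it is in chest 6 (prior 1/6): the guide opened chest 6, so this case is ruled out; weight (1/6)·0 = 0.
The weights sum to 5/6.
So P(the ruby in chest 2 | the guide opened chest 6) = (1/6) / (5/6) = 1/5.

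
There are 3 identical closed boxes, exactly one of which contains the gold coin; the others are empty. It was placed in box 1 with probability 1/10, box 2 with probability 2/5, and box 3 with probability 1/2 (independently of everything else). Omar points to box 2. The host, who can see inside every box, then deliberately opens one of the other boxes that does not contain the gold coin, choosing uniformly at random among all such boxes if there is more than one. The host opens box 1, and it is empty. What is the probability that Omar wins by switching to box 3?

5/7

Consider each possible location of the gold coin in turn.
If it is in box 1 (prior 1/10): the host opened box 1, so this case is ruled out; weight (1/10)·0 = 0.
If it is in box 2 (prior 2/5): the host has 2 equally likely choices, so probability 1/2; weight (2/5)·(1/2) = 1/5.
If it is in box 3 (prior 1/2): the host has no choice, probability 1; weight (1/2)·1 = 1/2.
The weights sum to 7/10.
So P(the gold coin in box 3 | the host opened box 1) = (1/2) / (7/10) = 5/7.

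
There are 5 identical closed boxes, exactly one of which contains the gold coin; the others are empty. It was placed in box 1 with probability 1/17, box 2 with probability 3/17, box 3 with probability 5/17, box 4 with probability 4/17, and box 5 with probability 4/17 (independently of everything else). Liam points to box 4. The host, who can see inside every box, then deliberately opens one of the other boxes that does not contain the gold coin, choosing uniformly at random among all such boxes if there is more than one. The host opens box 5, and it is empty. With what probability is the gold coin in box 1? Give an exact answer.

1/12

Consider each possible location of the gold coin in turn.
If it is in box 1 (prior 1/17): the host has 3 equally likely choices, so probability 1/3; weight (1/17)·(1/3) = 1/51.
If it is in box 2 (prior 3/17): the host has 3 equally likely choices, so probability 1/3; weight (3/17)·(1/3) = 1/17.
If it is in box 3 (prior 5/17): the host has 3 equally likely choices, so probability 1/3; weight (5/17)·(1/3) = 5/51.
If it is in box 4 (prior 4/17): the host has 4 equally likely choices, so probability 1/4; weight (4/17)·(1/4) = 1/17.
If it is in box 5 (prior 4/17): the host opened box 5, so this case is ruled out; weight (4/17)·0 = 0.
The weights sum to 4/17.
So P(the gold coin in box 1 | the host opened box 5) = (1/51) / (4/17) = 1/12.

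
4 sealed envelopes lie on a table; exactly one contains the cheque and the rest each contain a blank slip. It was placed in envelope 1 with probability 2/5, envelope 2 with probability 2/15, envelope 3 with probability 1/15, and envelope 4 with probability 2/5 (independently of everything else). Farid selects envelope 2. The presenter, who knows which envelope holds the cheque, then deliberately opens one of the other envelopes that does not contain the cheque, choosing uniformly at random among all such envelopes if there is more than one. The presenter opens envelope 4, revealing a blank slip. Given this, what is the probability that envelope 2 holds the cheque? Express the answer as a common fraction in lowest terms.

Consider each possible location of the cheque in turn.
If it is in envelope 1 (prior 2/5): the presenter has 2 equally likely choices, so probability 1/2; weight (2/5)·(1/2) = 1/5.
If it is in envelope 2 (prior 2/15): the presenter has 3 equally likely choices, so probability 1/3; weight (2/15)·(1/3) = 2/45.
If it is in envelope 3 (prior 1/15): the presenter has 2 equally likely choices, so probability 1/2; weight (1/15)·(1/2) = 1/30.
If it is in envelope 4 (prior 2/5): the presenter opened envelope 4, so this case is ruled out; weight (2/5)·0 = 0.
The weights sum to 5/18.
So P(the cheque in envelope 2 | the presenter opened envelope 4) = (2/45) / (5/18) = 4/25.

4/25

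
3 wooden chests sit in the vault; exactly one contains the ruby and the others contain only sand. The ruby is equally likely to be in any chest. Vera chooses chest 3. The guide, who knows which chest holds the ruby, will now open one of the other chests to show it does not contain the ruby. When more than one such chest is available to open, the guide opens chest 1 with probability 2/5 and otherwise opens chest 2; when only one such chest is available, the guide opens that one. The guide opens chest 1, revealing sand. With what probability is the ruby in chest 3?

2/7

Consider each possible location of the ruby in turn.
If it is in chest 1 (prior 1/3): the guide opened chest 1, so this case is ruled out; weight (1/3)·0 = 0.
If it is in chest 2 (prior 1/3): only chest 1 is available, probability 1; weight (1/3)·1 = 1/3.
If it is in chest 3 (prior 1/3): chest 1 is available, opened with probability 2/5; weight (1/3)·(2/5) = 2/15.
The weights sum to 7/15.
So P(the ruby in chest 3 | the guide opened chest 1) = (2/15) / (7/15) = 2/7.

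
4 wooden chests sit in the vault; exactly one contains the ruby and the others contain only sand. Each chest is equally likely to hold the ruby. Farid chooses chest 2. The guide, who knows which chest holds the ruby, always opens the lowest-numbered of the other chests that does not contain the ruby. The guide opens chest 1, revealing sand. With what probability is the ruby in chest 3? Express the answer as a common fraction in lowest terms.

Condition on the true location of the ruby.
If it is in chest 1 (prior 1/4): the guide opened chest 1, so this case is ruled out; weight (1/4)·0 = 0.
If it is in any of chests 2, 3, and 4 (prior 1/4 each): chest 1 is the lowest-numbered option available, probability 1; weight (1/4)·1 = 1/4 each.
The weights sum to 3/4.
So P(the ruby in chest 3 | the guide opened chest 1) = (1/4) / (3/4) = 1/3.

1/3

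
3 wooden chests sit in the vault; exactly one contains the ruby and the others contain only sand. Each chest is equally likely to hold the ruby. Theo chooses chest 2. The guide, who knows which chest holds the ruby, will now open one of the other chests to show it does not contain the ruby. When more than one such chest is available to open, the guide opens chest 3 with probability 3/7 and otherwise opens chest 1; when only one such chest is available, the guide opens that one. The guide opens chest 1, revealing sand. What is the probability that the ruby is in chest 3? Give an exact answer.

Consider each possible location of the ruby in turn.
If it is in chest 1 (prior 1/3): the guide opened chest 1, so this case is ruled out; weight (1/3)·0 = 0.
If it is in chest 2 (prior 1/3): chest 3 is available but not opened, probability 4/7; weight (1/3)·(4/7) = 4/21.
If it is in chest 3 (prior 1/3): only chest 1 is available, probability 1; weight (1/3)·1 = 1/3.
The weights sum to 11/21.
So P(the ruby in chest 3 | the guide opened chest 1) = (1/3) / (11/21) = 7/11.

7/11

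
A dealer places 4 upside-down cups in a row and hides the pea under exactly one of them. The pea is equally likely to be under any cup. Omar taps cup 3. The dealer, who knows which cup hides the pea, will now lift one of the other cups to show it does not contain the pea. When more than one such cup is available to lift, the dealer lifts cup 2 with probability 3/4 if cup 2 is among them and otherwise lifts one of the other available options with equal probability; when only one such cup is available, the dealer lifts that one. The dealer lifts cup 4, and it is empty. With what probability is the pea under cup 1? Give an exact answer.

Condition on the true location of the pea.
If it is under cup 1 (prior 1/4): cup 2 is available but not opened, probability 1/4; weight (1/4)·(1/4) = 1/16.
If it is under cup 2 (prior 1/4): cup 2 holds the prize so is unavailable; the dealer chooses uniformly among the 2 others, probability 1/2; weight (1/4)·(1/2) = 1/8.
If it is under cup 3 (prior 1/4): cup 2 is available but not opened; cup 4 gets probability (1 − 3/4)/2 = 1/8; weight (1/4)·(1/8) = 1/32.
If it is under cup 4 (prior 1/4): the dealer opened cup 4, so this case is ruled out; weight (1/4)·0 = 0.
The weights sum to 7/32.
So P(the pea under cup 1 | the dealer opened cup 4) = (1/16) / (7/32) = 2/7.

2/7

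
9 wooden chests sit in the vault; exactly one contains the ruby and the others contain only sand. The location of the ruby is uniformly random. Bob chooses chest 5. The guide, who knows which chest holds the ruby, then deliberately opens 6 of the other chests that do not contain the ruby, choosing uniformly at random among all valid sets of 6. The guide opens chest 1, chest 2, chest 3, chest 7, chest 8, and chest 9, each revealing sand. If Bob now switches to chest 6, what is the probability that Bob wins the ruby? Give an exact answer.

Apply Bayes' rule, conditioning on where the ruby actually is.
If it is in any of chests 1, 2, 3, 7, 8, and 9 (prior 1/9 each): that chest was opened and seen not to hold the prize — ruled out; weight (1/9)·0 = 0 each.
If it is in either of chests 4 and 6 (prior 1/9 each): the guide has 7 equally likely choices, so probability 1/7; weight (1/9)·(1/7) = 1/63 each.
If it is in chest 5 (prior 1/9): the guide has 28 equally likely choices, so probability 1/28; weight (1/9)·(1/28) = 1/252.
The weights sum to 1/28.
So P(the ruby in chest 6 | the guide opened chest 1, chest 2, chest 3, chest 7, chest 8, and chest 9) = (1/63) / (1/28) = 4/9.

4/9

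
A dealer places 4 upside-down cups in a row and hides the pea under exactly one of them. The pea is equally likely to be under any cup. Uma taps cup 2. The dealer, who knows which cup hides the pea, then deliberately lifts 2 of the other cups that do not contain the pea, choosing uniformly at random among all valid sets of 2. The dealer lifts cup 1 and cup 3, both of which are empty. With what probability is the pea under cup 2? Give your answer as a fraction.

1/4

Apply Bayes' rule, conditioning on where the pea actually is.
If it is under either of cups 1 and 3 (prior 1/4 each): that cup was opened and seen not to hold the prize — ruled out; weight (1/4)·0 = 0 each.
If it is under cup 2 (prior 1/4): the dealer has 3 equally likely choices, so probability 1/3; weight (1/4)·(1/3) = 1/12.
If it is under cup 4 (prior 1/4): the dealer has no choice, probability 1; weight (1/4)·1 = 1/4.
The weights sum to 1/3.
So P(the pea under cup 2 | the dealer opened cup 1 and cup 3) = (1/12) / (1/3) = 1/4.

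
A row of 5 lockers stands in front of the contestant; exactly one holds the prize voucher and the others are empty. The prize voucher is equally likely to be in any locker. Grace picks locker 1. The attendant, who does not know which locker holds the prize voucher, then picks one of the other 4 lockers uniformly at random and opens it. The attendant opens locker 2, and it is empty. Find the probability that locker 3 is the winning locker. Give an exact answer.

1/4

Apply Bayes' rule, conditioning on where the prize voucher actually is.
If it is in any of lockers 1, 3, 4, and 5 (prior 1/5 each): the attendant picks locker 2 with probability 1/4 regardless, and it is not the prize; weight (1/5)·(1/4) = 1/20 each.
If it is in locker 2 (prior 1/5): the attendant opened locker 2, so this case is ruled out; weight (1/5)·0 = 0.
The weights sum to 1/5.
So P(the prize voucher in locker 3 | the attendant opened locker 2) = (1/20) / (1/5) = 1/4.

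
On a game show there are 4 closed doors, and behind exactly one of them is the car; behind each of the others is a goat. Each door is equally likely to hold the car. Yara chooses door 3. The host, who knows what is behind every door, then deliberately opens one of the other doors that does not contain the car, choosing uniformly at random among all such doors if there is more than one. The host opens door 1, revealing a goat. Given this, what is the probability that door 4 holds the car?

3/8

Condition on the true location of the car.
If it is behind door 1 (prior 1/4): the host opened door 1, so this case is ruled out; weight (1/4)·0 = 0.
If it is behind either of doors 2 and 4 (prior 1/4 each): the host has 2 equally likely choices, so probability 1/2; weight (1/4)·(1/2) = 1/8 each.
If it is behind door 3 (prior 1/4): the host has 3 equally likely choices, so probability 1/3; weight (1/4)·(1/3) = 1/12.
The weights sum to 1/3.
So P(the car behind door 4 | the host opened door 1) = (1/8) / (1/3) = 3/8.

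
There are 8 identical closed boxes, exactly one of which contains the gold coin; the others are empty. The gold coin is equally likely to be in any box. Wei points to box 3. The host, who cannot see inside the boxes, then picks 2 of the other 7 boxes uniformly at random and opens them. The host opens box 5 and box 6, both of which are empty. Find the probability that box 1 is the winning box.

Consider each possible location of the gold coin in turn.
If it is in any of boxes 1, 2, 3, 4, 7, and 8 (prior 1/8 each): the host picks exactly this set with probability 1/21 regardless, and none is the prize; weight (1/8)·(1/21) = 1/168 each.
If it is in either of boxes 5 and 6 (prior 1/8 each): that box was opened and seen not to hold the prize — ruled out; weight (1/8)·0 = 0 each.
The weights sum to 1/28.
So P(the gold coin in box 1 | the host opened box 5 and box 6) = (1/168) / (1/28) = 1/6.

1/6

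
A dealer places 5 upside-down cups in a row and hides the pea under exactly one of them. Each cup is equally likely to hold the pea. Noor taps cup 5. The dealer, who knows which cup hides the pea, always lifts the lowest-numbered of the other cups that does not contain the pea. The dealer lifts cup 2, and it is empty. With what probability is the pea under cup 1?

1

Consider each possible location of the pea in turn.
If it is under cup 1 (prior 1/5): cup 2 is the lowest-numbered option available, probability 1; weight (1/5)·1 = 1/5.
If it is under cup 2 (prior 1/5): the dealer opened cup 2, so this case is ruled out; weight (1/5)·0 = 0.
If it is under any of cups 3, 4, and 5 (prior 1/5 each): the dealer would have opened cup 1 instead, probability 0; weight (1/5)·0 = 0 each.
The weights sum to 1/5.
So P(the pea under cup 1 | the dealer opened cup 2) = (1/5) / (1/5) = 1.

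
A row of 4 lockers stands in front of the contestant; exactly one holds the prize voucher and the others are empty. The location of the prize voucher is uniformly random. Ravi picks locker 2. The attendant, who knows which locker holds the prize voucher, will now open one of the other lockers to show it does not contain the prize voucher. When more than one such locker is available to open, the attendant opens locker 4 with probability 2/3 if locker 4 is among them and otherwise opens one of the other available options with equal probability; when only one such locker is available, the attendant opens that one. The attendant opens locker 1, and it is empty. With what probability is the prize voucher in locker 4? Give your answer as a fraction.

1/2

Consider each possible location of the prize voucher in turn.
If it is in locker 1 (prior 1/4): the attendant opened locker 1, so this case is ruled out; weight (1/4)·0 = 0.
If it is in locker 2 (prior 1/4): locker 4 is available but not opened; locker 1 gets probability (1 − 2/3)/2 = 1/6; weight (1/4)·(1/6) = 1/24.
If it is in locker 3 (prior 1/4): locker 4 is available but not opened, probability 1/3; weight (1/4)·(1/3) = 1/12.
If it is in locker 4 (prior 1/4): locker 4 holds the prize so is unavailable; the attendant chooses uniformly among the 2 others, probability 1/2; weight (1/4)·(1/2) = 1/8.
The weights sum to 1/4.
So P(the prize voucher in locker 4 | the attendant opened locker 1) = (1/8) / (1/4) = 1/2.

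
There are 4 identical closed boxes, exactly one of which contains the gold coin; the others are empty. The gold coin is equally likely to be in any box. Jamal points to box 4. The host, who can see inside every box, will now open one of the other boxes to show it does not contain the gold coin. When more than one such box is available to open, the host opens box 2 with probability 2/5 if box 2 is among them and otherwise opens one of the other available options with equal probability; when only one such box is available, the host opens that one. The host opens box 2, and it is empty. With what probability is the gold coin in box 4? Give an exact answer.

Consider each possible location of the gold coin in turn.
If it is in any of boxes 1, 3, and 4 (prior 1/4 each): box 2 is available, opened with probability 2/5; weight (1/4)·(2/5) = 1/10 each.
If it is in box 2 (prior 1/4): the host opened box 2, so this case is ruled out; weight (1/4)·0 = 0.
The weights sum to 3/10.
So P(the gold coin in box 4 | the host opened box 2) = (1/10) / (3/10) = 1/3.

1/3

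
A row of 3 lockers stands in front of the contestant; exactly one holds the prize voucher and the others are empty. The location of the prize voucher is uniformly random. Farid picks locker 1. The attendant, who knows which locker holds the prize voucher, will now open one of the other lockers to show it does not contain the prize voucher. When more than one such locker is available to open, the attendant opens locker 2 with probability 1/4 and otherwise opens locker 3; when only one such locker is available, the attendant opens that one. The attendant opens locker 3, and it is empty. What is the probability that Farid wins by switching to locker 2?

Apply Bayes' rule, conditioning on where the prize voucher actually is.
If it is in locker 1 (prior 1/3): locker 2 is available but not opened, probability 3/4; weight (1/3)·(3/4) = 1/4.
If it is in locker 2 (prior 1/3): only locker 3 is available, probability 1; weight (1/3)·1 = 1/3.
If it is in locker 3 (prior 1/3): the attendant opened locker 3, so this case is ruled out; weight (1/3)·0 = 0.
The weights sum to 7/12.
So P(the prize voucher in locker 2 | the attendant opened locker 3) = (1/3) / (7/12) = 4/7.

4/7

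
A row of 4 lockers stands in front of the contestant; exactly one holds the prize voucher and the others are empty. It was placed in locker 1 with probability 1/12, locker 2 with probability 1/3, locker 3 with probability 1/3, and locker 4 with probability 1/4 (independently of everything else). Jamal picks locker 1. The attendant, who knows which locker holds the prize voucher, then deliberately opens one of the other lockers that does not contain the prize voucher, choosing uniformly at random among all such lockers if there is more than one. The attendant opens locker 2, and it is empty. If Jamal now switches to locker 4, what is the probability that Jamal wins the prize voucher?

Apply Bayes' rule, conditioning on where the prize voucher actually is.
If it is in locker 1 (prior 1/12): the attendant has 3 equally likely choices, so probability 1/3; weight (1/12)·(1/3) = 1/36.
If it is in locker 2 (prior 1/3): the attendant opened locker 2, so this case is ruled out; weight (1/3)·0 = 0.
If it is in locker 3 (prior 1/3): the attendant has 2 equally likely choices, so probability 1/2; weight (1/3)·(1/2) = 1/6.
If it is in locker 4 (prior 1/4): the attendant has 2 equally likely choices, so probability 1/2; weight (1/4)·(1/2) = 1/8.
The weights sum to 23/72.
So P(the prize voucher in locker 4 | the attendant opened locker 2) = (1/8) / (23/72) = 9/23.

9/23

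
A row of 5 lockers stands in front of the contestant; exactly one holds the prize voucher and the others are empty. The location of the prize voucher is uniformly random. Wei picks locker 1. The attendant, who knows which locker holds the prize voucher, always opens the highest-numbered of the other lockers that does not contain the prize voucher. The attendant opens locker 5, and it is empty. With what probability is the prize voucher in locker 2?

Apply Bayes' rule, conditioning on where the prize voucher actually is.
If it is in any of lockers 1, 2, 3, and 4 (prior 1/5 each): locker 5 is the highest-numbered option available, probability 1; weight (1/5)·1 = 1/5 each.
If it is in locker 5 (prior 1/5): the attendant opened locker 5, so this case is ruled out; weight (1/5)·0 = 0.
The weights sum to 4/5.
So P(the prize voucher in locker 2 | the attendant opened locker 5) = (1/5) / (4/5) = 1/4.

1/4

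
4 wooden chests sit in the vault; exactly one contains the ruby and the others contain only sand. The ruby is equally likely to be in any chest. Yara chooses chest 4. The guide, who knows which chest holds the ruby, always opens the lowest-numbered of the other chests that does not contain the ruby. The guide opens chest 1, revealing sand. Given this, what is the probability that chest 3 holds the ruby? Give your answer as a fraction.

1/3

Apply Bayes' rule, conditioning on where the ruby actually is.
If it is in chest 1 (prior 1/4): the guide opened chest 1, so this case is ruled out; weight (1/4)·0 = 0.
If it is in any of chests 2, 3, and 4 (prior 1/4 each): chest 1 is the lowest-numbered option available, probability 1; weight (1/4)·1 = 1/4 each.
The weights sum to 3/4.
So P(the ruby in chest 3 | the guide opened chest 1) = (1/4) / (3/4) = 1/3.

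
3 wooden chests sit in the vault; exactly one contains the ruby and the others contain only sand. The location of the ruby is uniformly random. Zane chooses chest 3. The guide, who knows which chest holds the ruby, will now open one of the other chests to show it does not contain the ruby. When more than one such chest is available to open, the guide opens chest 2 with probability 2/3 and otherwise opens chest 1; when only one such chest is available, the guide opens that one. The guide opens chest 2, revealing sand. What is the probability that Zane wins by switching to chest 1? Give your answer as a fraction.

Apply Bayes' rule, conditioning on where the ruby actually is.
If it is in chest 1 (prior 1/3): only chest 2 is available, probability 1; weight (1/3)·1 = 1/3.
If it is in chest 2 (prior 1/3): the guide opened chest 2, so this case is ruled out; weight (1/3)·0 = 0.
If it is in chest 3 (prior 1/3): chest 2 is available, opened with probability 2/3; weight (1/3)·(2/3) = 2/9.
The weights sum to 5/9.
So P(the ruby in chest 1 | the guide opened chest 2) = (1/3) / (5/9) = 3/5.

3/5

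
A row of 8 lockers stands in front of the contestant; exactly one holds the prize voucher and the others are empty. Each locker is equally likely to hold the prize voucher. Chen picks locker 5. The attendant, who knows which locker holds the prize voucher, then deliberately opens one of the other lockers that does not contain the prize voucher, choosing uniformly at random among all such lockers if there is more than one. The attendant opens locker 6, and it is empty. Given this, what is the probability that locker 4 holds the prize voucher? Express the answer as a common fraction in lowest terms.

Apply Bayes' rule, conditioning on where the prize voucher actually is.
If it is in any of lockers 1, 2, 3, 4, 7, and 8 (prior 1/8 each): the attendant has 6 equally likely choices, so probability 1/6; weight (1/8)·(1/6) = 1/48 each.
If it is in locker 5 (prior 1/8): the attendant has 7 equally likely choices, so probability 1/7; weight (1/8)·(1/7) = 1/56.
If it is in locker 6 (prior 1/8): the attendant opened locker 6, so this case is ruled out; weight (1/8)·0 = 0.
The weights sum to 1/7.
So P(the prize voucher in locker 4 | the attendant opened locker 6) = (1/48) / (1/7) = 7/48.

7/48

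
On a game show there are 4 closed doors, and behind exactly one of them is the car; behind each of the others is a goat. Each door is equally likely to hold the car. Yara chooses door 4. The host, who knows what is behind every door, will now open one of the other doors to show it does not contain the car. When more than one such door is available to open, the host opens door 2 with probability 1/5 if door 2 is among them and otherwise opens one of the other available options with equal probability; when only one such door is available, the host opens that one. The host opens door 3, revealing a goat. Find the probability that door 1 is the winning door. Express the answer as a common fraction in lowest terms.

8/17

Apply Bayes' rule, conditioning on where the car actually is.
If it is behind door 1 (prior 1/4): door 2 is available but not opened, probability 4/5; weight (1/4)·(4/5) = 1/5.
If it is behind door 2 (prior 1/4): door 2 holds the prize so is unavailable; the host chooses uniformly among the 2 others, probability 1/2; weight (1/4)·(1/2) = 1/8.
If it is behind door 3 (prior 1/4): the host opened door 3, so this case is ruled out; weight (1/4)·0 = 0.
If it is behind door 4 (prior 1/4): door 2 is available but not opened; door 3 gets probability (1 − 1/5)/2 = 2/5; weight (1/4)·(2/5) = 1/10.
The weights sum to 17/40.
So P(the car behind door 1 | the host opened door 3) = (1/5) / (17/40) = 8/17.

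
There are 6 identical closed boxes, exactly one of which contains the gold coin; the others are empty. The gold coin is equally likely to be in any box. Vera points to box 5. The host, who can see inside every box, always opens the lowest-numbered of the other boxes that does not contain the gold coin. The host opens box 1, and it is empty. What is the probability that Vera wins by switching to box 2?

1/5

Condition on the true location of the gold coin.
If it is in box 1 (prior 1/6): the host opened box 1, so this case is ruled out; weight (1/6)·0 = 0.
If it is in any of boxes 2, 3, 4, 5, and 6 (prior 1/6 each): box 1 is the lowest-numbered option available, probability 1; weight (1/6)·1 = 1/6 each.
The weights sum to 5/6.
So P(the gold coin in box 2 | the host opened box 1) = (1/6) / (5/6) = 1/5.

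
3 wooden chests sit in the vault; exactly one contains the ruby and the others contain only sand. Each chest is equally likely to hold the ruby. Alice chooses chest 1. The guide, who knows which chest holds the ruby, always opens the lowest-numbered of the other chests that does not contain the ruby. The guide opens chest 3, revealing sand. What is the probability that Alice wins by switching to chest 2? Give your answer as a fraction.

1

Apply Bayes' rule, conditioning on where the ruby actually is.
If it is in chest 1 (prior 1/3): the guide would have opened chest 2 instead, probability 0; weight (1/3)·0 = 0.
If it is in chest 2 (prior 1/3): chest 3 is the lowest-numbered option available, probability 1; weight (1/3)·1 = 1/3.
If it is in chest 3 (prior 1/3): the guide opened chest 3, so this case is ruled out; weight (1/3)·0 = 0.
The weights sum to 1/3.
So P(the ruby in chest 2 | the guide opened chest 3) = (1/3) / (1/3) = 1.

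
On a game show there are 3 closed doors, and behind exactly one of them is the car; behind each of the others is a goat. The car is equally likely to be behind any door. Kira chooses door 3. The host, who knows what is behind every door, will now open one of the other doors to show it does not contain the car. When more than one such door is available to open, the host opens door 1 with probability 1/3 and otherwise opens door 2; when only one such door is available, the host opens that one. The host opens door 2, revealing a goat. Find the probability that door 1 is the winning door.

Consider each possible location of the car in turn.
If it is behind door 1 (prior 1/3): only door 2 is available, probability 1; weight (1/3)·1 = 1/3.
If it is behind door 2 (prior 1/3): the host opened door 2, so this case is ruled out; weight (1/3)·0 = 0.
If it is behind door 3 (prior 1/3): door 1 is available but not opened, probability 2/3; weight (1/3)·(2/3) = 2/9.
The weights sum to 5/9.
So P(the car behind door 1 | the host opened door 2) = (1/3) / (5/9) = 3/5.

3/5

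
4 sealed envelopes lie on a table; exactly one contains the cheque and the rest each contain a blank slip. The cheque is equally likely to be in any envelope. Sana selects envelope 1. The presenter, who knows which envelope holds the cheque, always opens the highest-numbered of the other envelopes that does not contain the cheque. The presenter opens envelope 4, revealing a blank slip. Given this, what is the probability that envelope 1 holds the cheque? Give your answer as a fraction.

Condition on the true location of the cheque.
If it is in any of envelopes 1, 2, and 3 (prior 1/4 each): envelope 4 is the highest-numbered option available, probability 1; weight (1/4)·1 = 1/4 each.
If it is in envelope 4 (prior 1/4): the presenter opened envelope 4, so this case is ruled out; weight (1/4)·0 = 0.
The weights sum to 3/4.
So P(the cheque in envelope 1 | the presenter opened envelope 4) = (1/4) / (3/4) = 1/3.

1/3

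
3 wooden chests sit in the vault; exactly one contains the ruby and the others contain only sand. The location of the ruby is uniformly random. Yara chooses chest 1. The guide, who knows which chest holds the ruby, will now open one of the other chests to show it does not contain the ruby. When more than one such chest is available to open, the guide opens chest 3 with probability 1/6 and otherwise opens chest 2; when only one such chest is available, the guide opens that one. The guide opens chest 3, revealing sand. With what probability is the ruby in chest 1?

1/7

Consider each possible location of the ruby in turn.
If it is in chest 1 (prior 1/3): chest 3 is available, opened with probability 1/6; weight (1/3)·(1/6) = 1/18.
If it is in chest 2 (prior 1/3): only chest 3 is available, probability 1; weight (1/3)·1 = 1/3.
If it is in chest 3 (prior 1/3): the guide opened chest 3, so this case is ruled out; weight (1/3)·0 = 0.
The weights sum to 7/18.
So P(the ruby in chest 1 | the guide opened chest 3) = (1/18) / (7/18) = 1/7.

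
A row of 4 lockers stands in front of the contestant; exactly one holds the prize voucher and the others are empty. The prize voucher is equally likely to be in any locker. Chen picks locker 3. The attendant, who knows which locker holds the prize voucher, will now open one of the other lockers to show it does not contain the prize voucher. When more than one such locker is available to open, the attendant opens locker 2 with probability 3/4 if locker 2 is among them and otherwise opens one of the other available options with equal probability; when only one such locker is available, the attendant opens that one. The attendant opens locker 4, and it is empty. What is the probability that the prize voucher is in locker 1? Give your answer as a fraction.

Consider each possible location of the prize voucher in turn.
If it is in locker 1 (prior 1/4): locker 2 is available but not opened, probability 1/4; weight (1/4)·(1/4) = 1/16.
If it is in locker 2 (prior 1/4): locker 2 holds the prize so is unavailable; the attendant chooses uniformly among the 2 others, probability 1/2; weight (1/4)·(1/2) = 1/8.
If it is in locker 3 (prior 1/4): locker 2 is available but not opened; locker 4 gets probability (1 − 3/4)/2 = 1/8; weight (1/4)·(1/8) = 1/32.
If it is in locker 4 (prior 1/4): the attendant opened locker 4, so this case is ruled out; weight (1/4)·0 = 0.
The weights sum to 7/32.
So P(the prize voucher in locker 1 | the attendant opened locker 4) = (1/16) / (7/32) = 2/7.

2/7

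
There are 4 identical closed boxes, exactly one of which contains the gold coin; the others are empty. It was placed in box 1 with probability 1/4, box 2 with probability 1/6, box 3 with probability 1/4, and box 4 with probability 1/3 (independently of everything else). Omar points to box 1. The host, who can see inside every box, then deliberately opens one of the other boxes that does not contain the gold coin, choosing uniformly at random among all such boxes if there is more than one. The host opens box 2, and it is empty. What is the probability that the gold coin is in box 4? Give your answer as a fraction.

4/9

Apply Bayes' rule, conditioning on where the gold coin actually is.
If it is in box 1 (prior 1/4): the host has 3 equally likely choices, so probability 1/3; weight (1/4)·(1/3) = 1/12.
If it is in box 2 (prior 1/6): the host opened box 2, so this case is ruled out; weight (1/6)·0 = 0.
If it is in box 3 (prior 1/4): the host has 2 equally likely choices, so probability 1/2; weight (1/4)·(1/2) = 1/8.
If it is in box 4 (prior 1/3): the host has 2 equally likely choices, so probability 1/2; weight (1/3)·(1/2) = 1/6.
The weights sum to 3/8.
So P(the gold coin in box 4 | the host opened box 2) = (1/6) / (3/8) = 4/9.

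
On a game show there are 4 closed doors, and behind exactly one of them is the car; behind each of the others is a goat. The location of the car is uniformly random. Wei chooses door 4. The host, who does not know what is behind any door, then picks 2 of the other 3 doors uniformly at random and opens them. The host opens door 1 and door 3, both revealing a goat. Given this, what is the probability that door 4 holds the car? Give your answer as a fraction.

1/2

Because the host chose which doors to open without knowing where the car is, the choice is independent of the prize location. Learning that none of the 2 opened doors holds the car simply rules out those 2 locations and leaves the remaining 2 doors still equally likely by symmetry.
So P(the car behind door 4) = 1/2.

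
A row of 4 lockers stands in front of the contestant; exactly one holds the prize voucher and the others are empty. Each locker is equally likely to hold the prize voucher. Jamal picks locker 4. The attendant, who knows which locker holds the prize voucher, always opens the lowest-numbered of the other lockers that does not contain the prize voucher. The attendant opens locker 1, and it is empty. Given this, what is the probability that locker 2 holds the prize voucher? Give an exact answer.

Apply Bayes' rule, conditioning on where the prize voucher actually is.
If it is in locker 1 (prior 1/4): the attendant opened locker 1, so this case is ruled out; weight (1/4)·0 = 0.
If it is in any of lockers 2, 3, and 4 (prior 1/4 each): locker 1 is the lowest-numbered option available, probability 1; weight (1/4)·1 = 1/4 each.
The weights sum to 3/4.
So P(the prize voucher in locker 2 | the attendant opened locker 1) = (1/4) / (3/4) = 1/3.

1/3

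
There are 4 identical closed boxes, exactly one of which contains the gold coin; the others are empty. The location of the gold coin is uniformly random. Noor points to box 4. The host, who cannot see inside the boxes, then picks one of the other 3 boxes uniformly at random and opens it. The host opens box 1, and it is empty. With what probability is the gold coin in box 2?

Consider each possible location of the gold coin in turn.
If it is in box 1 (prior 1/4): the host opened box 1, so this case is ruled out; weight (1/4)·0 = 0.
If it is in any of boxes 2, 3, and 4 (prior 1/4 each): the host picks box 1 with probability 1/3 regardless, and it is not the prize; weight (1/4)·(1/3) = 1/12 each.
The weights sum to 1/4.
So P(the gold coin in box 2 | the host opened box 1) = (1/12) / (1/4) = 1/3.

1/3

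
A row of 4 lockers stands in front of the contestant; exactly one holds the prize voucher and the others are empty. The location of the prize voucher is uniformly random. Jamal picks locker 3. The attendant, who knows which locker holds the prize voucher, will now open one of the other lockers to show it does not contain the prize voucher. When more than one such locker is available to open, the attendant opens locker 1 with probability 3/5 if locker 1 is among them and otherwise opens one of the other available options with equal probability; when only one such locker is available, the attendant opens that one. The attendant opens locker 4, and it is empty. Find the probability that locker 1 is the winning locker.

Apply Bayes' rule, conditioning on where the prize voucher actually is.
If it is in locker 1 (prior 1/4): locker 1 holds the prize so is unavailable; the attendant chooses uniformly among the 2 others, probability 1/2; weight (1/4)·(1/2) = 1/8.
If it is in locker 2 (prior 1/4): locker 1 is available but not opened, probability 2/5; weight (1/4)·(2/5) = 1/10.
If it is in locker 3 (prior 1/4): locker 1 is available but not opened; locker 4 gets probability (1 − 3/5)/2 = 1/5; weight (1/4)·(1/5) = 1/20.
If it is in locker 4 (prior 1/4): the attendant opened locker 4, so this case is ruled out; weight (1/4)·0 = 0.
The weights sum to 11/40.
So P(the prize voucher in locker 1 | the attendant opened locker 4) = (1/8) / (11/40) = 5/11.

5/11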